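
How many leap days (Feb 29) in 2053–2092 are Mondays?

Leap years in 2053–2092: 10 of them.
Feb 29 weekday advances by 5 (mod 7) from one leap year to the next four years later (or differs when a century non-leap intervenes).
Leap-day weekdays: 2056:Tue 2060:Sun 2064:Fri 2068:Wed 2072:Mon✓ 2076:Sat 2080:Thu 2084:Tue 2088:Sun 2092:Fri
Monday: 2072 → 1.

1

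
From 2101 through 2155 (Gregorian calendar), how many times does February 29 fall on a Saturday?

Leap years in 2101–2155: 13 of them.
Feb 29 weekday advances by 5 (mod 7) from one leap year to the next four years later (or differs when a century non-leap intervenes).
Leap-day weekdays: 2104:Fri 2108:Wed 2112:Mon 2116:Sat✓ 2120:Thu 2124:Tue 2128:Sun 2132:Fri 2136:Wed 2140:Mon 2144:Sat✓ 2148:Thu 2152:Tue
Saturday: 2116, 2144 → 2.

2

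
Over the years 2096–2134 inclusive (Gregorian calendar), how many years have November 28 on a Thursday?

5

Track November 28's weekday year by year (advancing +1, or +2 across a Feb 29):
  2096: Wed  2097: Thu (+1) ✓  2098: Fri (+1)  2099: Sat (+1)  2100: Sun (+1)
  2101: Mon (+1)  2102: Tue (+1)  2103: Wed (+1)  2104: Fri (+2)  2105: Sat (+1)
  2106: Sun (+1)  2107: Mon (+1)  2108: Wed (+2)  2109: Thu (+1) ✓  … (11 more years) …
  2121: Fri (+1)  2122: Sat (+1)  2123: Sun (+1)  2124: Tue (+2)  2125: Wed (+1)
  2126: Thu (+1) ✓  2127: Fri (+1)  2128: Sun (+2)  2129: Mon (+1)  2130: Tue (+1)
  2131: Wed (+1)  2132: Fri (+2)  2133: Sat (+1)  2134: Sun (+1)
Thursday years: 2097, 2109, 2115, 2120, 2126 — 5 in total.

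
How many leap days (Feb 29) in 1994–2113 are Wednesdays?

5

Leap years in 1994–2113: 29 of them.
Feb 29 weekday advances by 5 (mod 7) from one leap year to the next four years later (or differs when a century non-leap intervenes).
Leap-day weekdays: 1996:Thu 2000:Tue 2004:Sun 2008:Fri 2012:Wed✓ 2016:Mon 2020:Sat 2024:Thu 2028:Tue 2032:Sun 2036:Fri 2040:Wed✓ 2044:Mon …(3 more)… 2060:Sun 2064:Fri 2068:Wed✓ 2072:Mon 2076:Sat 2080:Thu 2084:Tue 2088:Sun 2092:Fri 2096:Wed✓ 2104:Fri 2108:Wed✓ 2112:Mon
Wednesday: 2012, 2040, 2068, 2096, 2108 → 5.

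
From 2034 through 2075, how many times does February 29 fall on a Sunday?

1

Leap years in 2034–2075: 10 of them.
Feb 29 weekday advances by 5 (mod 7) from one leap year to the next four years later (or differs when a century non-leap intervenes).
Leap-day weekdays: 2036:Fri 2040:Wed 2044:Mon 2048:Sat 2052:Thu 2056:Tue 2060:Sun✓ 2064:Fri 2068:Wed 2072:Mon
Sunday: 2060 → 1.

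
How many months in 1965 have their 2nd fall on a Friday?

2

Check the 2nd of each month of 1965: Jan 2: Sat, Feb 2: Tue, Mar 2: Tue, Apr 2: Fri, May 2: Sun, Jun 2: Wed, Jul 2: Fri, Aug 2: Mon, Sep 2: Thu, Oct 2: Sat, Nov 2: Tue, Dec 2: Thu.
Friday occurs in April, July — 2 months.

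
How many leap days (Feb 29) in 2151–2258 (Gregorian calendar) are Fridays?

4

Leap years in 2151–2258: 26 of them.
Feb 29 weekday advances by 5 (mod 7) from one leap year to the next four years later (or differs when a century non-leap intervenes).
Leap-day weekdays: 2152:Tue 2156:Sun 2160:Fri✓ 2164:Wed 2168:Mon 2172:Sat 2176:Thu 2180:Tue 2184:Sun 2188:Fri✓ 2192:Wed 2196:Mon 2204:Wed 2208:Mon 2212:Sat 2216:Thu 2220:Tue 2224:Sun 2228:Fri✓ 2232:Wed 2236:Mon 2240:Sat 2244:Thu 2248:Tue 2252:Sun 2256:Fri✓
Friday: 2160, 2188, 2228, 2256 → 4.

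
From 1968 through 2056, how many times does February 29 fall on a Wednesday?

Leap years in 1968–2056: 23 of them.
Feb 29 weekday advances by 5 (mod 7) from one leap year to the next four years later (or differs when a century non-leap intervenes).
Leap-day weekdays: 1968:Thu 1972:Tue 1976:Sun 1980:Fri 1984:Wed✓ 1988:Mon 1992:Sat 1996:Thu 2000:Tue 2004:Sun 2008:Fri 2012:Wed✓ 2016:Mon 2020:Sat 2024:Thu 2028:Tue 2032:Sun 2036:Fri 2040:Wed✓ 2044:Mon 2048:Sat 2052:Thu 2056:Tue
Wednesday: 1984, 2012, 2040 → 3.

3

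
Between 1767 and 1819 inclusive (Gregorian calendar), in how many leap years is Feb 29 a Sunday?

1

Leap years in 1767–1819: 12 of them.
Feb 29 weekday advances by 5 (mod 7) from one leap year to the next four years later (or differs when a century non-leap intervenes).
Leap-day weekdays: 1768:Mon 1772:Sat 1776:Thu 1780:Tue 1784:Sun✓ 1788:Fri 1792:Wed 1796:Mon 1804:Wed 1808:Mon 1812:Sat 1816:Thu
Sunday: 1784 → 1.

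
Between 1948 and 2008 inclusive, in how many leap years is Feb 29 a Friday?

3

Leap years in 1948–2008: 16 of them.
Feb 29 weekday advances by 5 (mod 7) from one leap year to the next four years later (or differs when a century non-leap intervenes).
Leap-day weekdays: 1948:Sun 1952:Fri✓ 1956:Wed 1960:Mon 1964:Sat 1968:Thu 1972:Tue 1976:Sun 1980:Fri✓ 1984:Wed 1988:Mon 1992:Sat 1996:Thu 2000:Tue 2004:Sun 2008:Fri✓
Friday: 1952, 1980, 2008 → 3.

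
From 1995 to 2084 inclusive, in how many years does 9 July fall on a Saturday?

Track 9 July's weekday year by year (advancing +1, or +2 across a Feb 29):
  1995: Sun  1996: Tue (+2)  1997: Wed (+1)  1998: Thu (+1)  1999: Fri (+1)
  2000: Sun (+2)  2001: Mon (+1)  2002: Tue (+1)  2003: Wed (+1)  2004: Fri (+2)
  2005: Sat (+1) ✓  2006: Sun (+1)  2007: Mon (+1)  2008: Wed (+2)  … (62 more years) …
  2071: Thu (+1)  2072: Sat (+2) ✓  2073: Sun (+1)  2074: Mon (+1)  2075: Tue (+1)
  2076: Thu (+2)  2077: Fri (+1)  2078: Sat (+1) ✓  2079: Sun (+1)  2080: Tue (+2)
  2081: Wed (+1)  2082: Thu (+1)  2083: Fri (+1)  2084: Sun (+2)
Saturday years: 2005, 2011, 2016, 2022, 2033, 2039, 2044, 2050, 2061, 2067, 2072, 2078 — 12 in total.

12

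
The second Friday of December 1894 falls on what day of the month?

December 1, 1894 is a Saturday, so the first Friday is the 7th.
The second Friday is 7 + 7 = 14.

14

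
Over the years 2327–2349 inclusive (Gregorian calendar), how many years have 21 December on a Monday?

Track 21 December's weekday year by year (advancing +1, or +2 across a Feb 29):
  2327: Wed  2328: Fri (+2)  2329: Sat (+1)  2330: Sun (+1)  2331: Mon (+1) ✓
  2332: Wed (+2)  2333: Thu (+1)  2334: Fri (+1)  2335: Sat (+1)  2336: Mon (+2) ✓
  2337: Tue (+1)  2338: Wed (+1)  2339: Thu (+1)  2340: Sat (+2)  2341: Sun (+1)
  2342: Mon (+1) ✓  2343: Tue (+1)  2344: Thu (+2)  2345: Fri (+1)  2346: Sat (+1)
  2347: Sun (+1)  2348: Tue (+2)  2349: Wed (+1)
Monday years: 2331, 2336, 2342 — 3 in total.

3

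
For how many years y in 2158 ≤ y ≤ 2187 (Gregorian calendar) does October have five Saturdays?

October has 31 days; it has five Saturdays when Saturday falls among the first (month-length − 28) days — i.e. when October 1 is one of Saturday/Friday/Thursday.
October 1 by year: 2158:Sun 2159:Mon 2160:Wed 2161:Thu✓ 2162:Fri✓ 2163:Sat✓ 2164:Mon 2165:Tue 2166:Wed 2167:Thu✓ 2168:Sat✓ 2169:Sun 2170:Mon 2171:Tue 2172:Thu✓ 2173:Fri✓ 2174:Sat✓ 2175:Sun 2176:Tue 2177:Wed 2178:Thu✓ 2179:Fri✓ 2180:Sun 2181:Mon 2182:Tue 2183:Wed 2184:Fri✓ 2185:Sat✓ 2186:Sun 2187:Mon
Years with five Saturdays: 2161, 2162, 2163, 2167, 2168, 2172, 2173, 2174, 2178, 2179, 2184, 2185 → 12.

12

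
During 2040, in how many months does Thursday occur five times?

A month of length L has five Thursdays iff its first Thursday is on day ≤ L−28 (so day 1–3 in a 31-day month, 1–2 in a 30-day month, day 1 in a leap February).
Checking each month of 2040: Jan starts Sun (31d); Feb starts Wed (29d); Mar starts Thu (31d) ✓; Apr starts Sun (30d); May starts Tue (31d) ✓; Jun starts Fri (30d); Jul starts Sun (31d); Aug starts Wed (31d) ✓; Sep starts Sat (30d); Oct starts Mon (31d); Nov starts Thu (30d) ✓; Dec starts Sat (31d).
Five-Thursday months: March, May, August, November → 4.

4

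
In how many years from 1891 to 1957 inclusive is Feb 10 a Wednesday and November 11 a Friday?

3

Check each year's weekday for Feb 10 and November 11:
  1891: Tue/Wed  1892: Wed/Fri ✓  1893: Fri/Sat  1894: Sat/Sun  1895: Sun/Mon  1896: Mon/Wed  1897: Wed/Thu  1898: Thu/Fri  1899: Fri/Sat  1900: Sat/Sun  1901: Sun/Mon  1902: Mon/Tue  1903: Tue/Wed  1904: Wed/Fri ✓  …(39 more)…  1944: Thu/Sat  1945: Sat/Sun  1946: Sun/Mon  1947: Mon/Tue  1948: Tue/Thu  1949: Thu/Fri  1950: Fri/Sat  1951: Sat/Sun  1952: Sun/Tue  1953: Tue/Wed  1954: Wed/Thu  1955: Thu/Fri  1956: Fri/Sun  1957: Sun/Mon
Both conditions hold in: 1892, 1904, 1932 — 3.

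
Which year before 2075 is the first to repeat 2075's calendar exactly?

2069

Two years share a calendar iff Jan 1 falls on the same weekday and both are leap or both are common. 2075: Jan 1 is Tuesday, common year.
2074: Jan 1 Monday, common
2073: Jan 1 Sunday, common
2072: Jan 1 Friday, leap
2071: Jan 1 Thursday, common
2070: Jan 1 Wednesday, common
2069: Jan 1 Tuesday, common
2069 matches on both conditions.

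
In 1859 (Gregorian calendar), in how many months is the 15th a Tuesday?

3

Check the 15th of each month of 1859: Jan 15: Sat, Feb 15: Tue, Mar 15: Tue, Apr 15: Fri, May 15: Sun, Jun 15: Wed, Jul 15: Fri, Aug 15: Mon, Sep 15: Thu, Oct 15: Sat, Nov 15: Tue, Dec 15: Thu.
Tuesday occurs in February, March, November — 3 months.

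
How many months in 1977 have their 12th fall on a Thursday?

Check the 12th of each month of 1977: Jan 12: Wed, Feb 12: Sat, Mar 12: Sat, Apr 12: Tue, May 12: Thu, Jun 12: Sun, Jul 12: Tue, Aug 12: Fri, Sep 12: Mon, Oct 12: Wed, Nov 12: Sat, Dec 12: Mon.
Thursday occurs in May — 1 month.

1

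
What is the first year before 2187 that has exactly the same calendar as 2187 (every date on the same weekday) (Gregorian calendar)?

2181

Two years share a calendar iff Jan 1 falls on the same weekday and both are leap or both are common. 2187: Jan 1 is Monday, common year.
2186: Jan 1 Sunday, common
2185: Jan 1 Saturday, common
2184: Jan 1 Thursday, leap
2183: Jan 1 Wednesday, common
2182: Jan 1 Tuesday, common
2181: Jan 1 Monday, common
2181 matches on both conditions.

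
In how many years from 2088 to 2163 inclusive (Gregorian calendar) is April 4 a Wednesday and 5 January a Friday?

Check each year's weekday for April 4 and 5 January:
  2088: Sun/Mon  2089: Mon/Wed  2090: Tue/Thu  2091: Wed/Fri ✓  2092: Fri/Sat  2093: Sat/Mon  2094: Sun/Tue  2095: Mon/Wed  2096: Wed/Thu  2097: Thu/Sat  2098: Fri/Sun  2099: Sat/Mon  2100: Sun/Tue  2101: Mon/Wed  …(48 more)…  2150: Sat/Mon  2151: Sun/Tue  2152: Tue/Wed  2153: Wed/Fri ✓  2154: Thu/Sat  2155: Fri/Sun  2156: Sun/Mon  2157: Mon/Wed  2158: Tue/Thu  2159: Wed/Fri ✓  2160: Fri/Sat  2161: Sat/Mon  2162: Sun/Tue  2163: Mon/Wed
Both conditions hold in: 2091, 2103, 2114, 2125, 2131, 2142, 2153, 2159 — 8.

8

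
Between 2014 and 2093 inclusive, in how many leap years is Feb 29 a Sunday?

3

Leap years in 2014–2093: 20 of them.
Feb 29 weekday advances by 5 (mod 7) from one leap year to the next four years later (or differs when a century non-leap intervenes).
Leap-day weekdays: 2016:Mon 2020:Sat 2024:Thu 2028:Tue 2032:Sun✓ 2036:Fri 2040:Wed 2044:Mon 2048:Sat 2052:Thu 2056:Tue 2060:Sun✓ 2064:Fri 2068:Wed 2072:Mon 2076:Sat 2080:Thu 2084:Tue 2088:Sun✓ 2092:Fri
Sunday: 2032, 2060, 2088 → 3.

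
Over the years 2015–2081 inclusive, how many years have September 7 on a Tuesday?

9

Track September 7's weekday year by year (advancing +1, or +2 across a Feb 29):
  2015: Mon  2016: Wed (+2)  2017: Thu (+1)  2018: Fri (+1)  2019: Sat (+1)
  2020: Mon (+2)  2021: Tue (+1) ✓  2022: Wed (+1)  2023: Thu (+1)  2024: Sat (+2)
  2025: Sun (+1)  2026: Mon (+1)  2027: Tue (+1) ✓  2028: Thu (+2)  … (39 more years) …
  2068: Fri (+2)  2069: Sat (+1)  2070: Sun (+1)  2071: Mon (+1)  2072: Wed (+2)
  2073: Thu (+1)  2074: Fri (+1)  2075: Sat (+1)  2076: Mon (+2)  2077: Tue (+1) ✓
  2078: Wed (+1)  2079: Thu (+1)  2080: Sat (+2)  2081: Sun (+1)
Tuesday years: 2021, 2027, 2032, 2038, 2049, 2055, 2060, 2066, 2077 — 9 in total.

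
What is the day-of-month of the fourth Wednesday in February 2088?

25

February 1, 2088 is a Sunday, so the first Wednesday is the 4th.
The fourth Wednesday is 4 + 21 = 25.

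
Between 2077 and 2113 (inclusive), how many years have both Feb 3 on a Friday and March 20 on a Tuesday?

Check each year's weekday for Feb 3 and March 20:
  2077: Wed/Sat  2078: Thu/Sun  2079: Fri/Mon  2080: Sat/Wed  2081: Mon/Thu  2082: Tue/Fri  2083: Wed/Sat  2084: Thu/Mon  2085: Sat/Tue  2086: Sun/Wed  2087: Mon/Thu  2088: Tue/Sat  2089: Thu/Sun  2090: Fri/Mon  …(9 more)…  2100: Wed/Sat  2101: Thu/Sun  2102: Fri/Mon  2103: Sat/Tue  2104: Sun/Thu  2105: Tue/Fri  2106: Wed/Sat  2107: Thu/Sun  2108: Fri/Tue ✓  2109: Sun/Wed  2110: Mon/Thu  2111: Tue/Fri  2112: Wed/Sun  2113: Fri/Mon
Both conditions hold in: 2096, 2108 — 2.

2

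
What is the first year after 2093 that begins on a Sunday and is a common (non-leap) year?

Jan 1 advances by 2 weekdays after a leap year and by 1 after a common year.
2093: Jan 1 is Thursday.
2094: Friday
2095: Saturday
2096: Sunday (leap)
2097: Tuesday
2098: Wednesday
2099: Thursday
2100: Friday
2101: Saturday
2102: Sunday
2102 begins on a Sunday and is a common year.

2102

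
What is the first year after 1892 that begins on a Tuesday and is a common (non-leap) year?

Jan 1 advances by 2 weekdays after a leap year and by 1 after a common year.
1892: Jan 1 is Friday (leap).
1893: Sunday
1894: Monday
1895: Tuesday
1895 begins on a Tuesday and is a common year.

1895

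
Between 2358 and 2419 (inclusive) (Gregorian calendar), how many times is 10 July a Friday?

Track 10 July's weekday year by year (advancing +1, or +2 across a Feb 29):
  2358: Thu  2359: Fri (+1) ✓  2360: Sun (+2)  2361: Mon (+1)  2362: Tue (+1)
  2363: Wed (+1)  2364: Fri (+2) ✓  2365: Sat (+1)  2366: Sun (+1)  2367: Mon (+1)
  2368: Wed (+2)  2369: Thu (+1)  2370: Fri (+1) ✓  2371: Sat (+1)  … (34 more years) …
  2406: Mon (+1)  2407: Tue (+1)  2408: Thu (+2)  2409: Fri (+1) ✓  2410: Sat (+1)
  2411: Sun (+1)  2412: Tue (+2)  2413: Wed (+1)  2414: Thu (+1)  2415: Fri (+1) ✓
  2416: Sun (+2)  2417: Mon (+1)  2418: Tue (+1)  2419: Wed (+1)
Friday years: 2359, 2364, 2370, 2381, 2387, 2392, 2398, 2409, 2415 — 9 in total.

9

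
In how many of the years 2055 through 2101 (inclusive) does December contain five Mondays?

20

December has 31 days; it has five Mondays when Monday falls among the first (month-length − 28) days — i.e. when December 1 is one of Monday/Sunday/Saturday.
December 1 by year: 2055:Wed 2056:Fri 2057:Sat✓ 2058:Sun✓ 2059:Mon✓ 2060:Wed 2061:Thu 2062:Fri 2063:Sat✓ 2064:Mon✓ 2065:Tue 2066:Wed 2067:Thu 2068:Sat✓ 2069:Sun✓ …(17 more)… 2087:Mon✓ 2088:Wed 2089:Thu 2090:Fri 2091:Sat✓ 2092:Mon✓ 2093:Tue 2094:Wed 2095:Thu 2096:Sat✓ 2097:Sun✓ 2098:Mon✓ 2099:Tue 2100:Wed 2101:Thu
Years with five Mondays: 2057, 2058, 2059, 2063, 2064, 2068, 2069, 2070, 2074, 2075, 2080, 2081, 2085, 2086, 2087, 2091, 2092, 2096, 2097, 2098 → 20.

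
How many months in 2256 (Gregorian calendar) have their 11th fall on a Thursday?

Check the 11th of each month of 2256: Jan 11: Fri, Feb 11: Mon, Mar 11: Tue, Apr 11: Fri, May 11: Sun, Jun 11: Wed, Jul 11: Fri, Aug 11: Mon, Sep 11: Thu, Oct 11: Sat, Nov 11: Tue, Dec 11: Thu.
Thursday occurs in September, December — 2 months.

2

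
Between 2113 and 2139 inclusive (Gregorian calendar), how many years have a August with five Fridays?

August has 31 days; it has five Fridays when Friday falls among the first (month-length − 28) days — i.e. when August 1 is one of Friday/Thursday/Wednesday.
August 1 by year: 2113:Tue 2114:Wed✓ 2115:Thu✓ 2116:Sat 2117:Sun 2118:Mon 2119:Tue 2120:Thu✓ 2121:Fri✓ 2122:Sat 2123:Sun 2124:Tue 2125:Wed✓ 2126:Thu✓ 2127:Fri✓ 2128:Sun 2129:Mon 2130:Tue 2131:Wed✓ 2132:Fri✓ 2133:Sat 2134:Sun 2135:Mon 2136:Wed✓ 2137:Thu✓ 2138:Fri✓ 2139:Sat
Years with five Fridays: 2114, 2115, 2120, 2121, 2125, 2126, 2127, 2131, 2132, 2136, 2137, 2138 → 12.

12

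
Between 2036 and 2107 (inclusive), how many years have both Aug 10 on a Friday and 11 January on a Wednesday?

Check each year's weekday for Aug 10 and 11 January:
  2036: Sun/Fri  2037: Mon/Sun  2038: Tue/Mon  2039: Wed/Tue  2040: Fri/Wed ✓  2041: Sat/Fri  2042: Sun/Sat  2043: Mon/Sun  2044: Wed/Mon  2045: Thu/Wed  2046: Fri/Thu  2047: Sat/Fri  2048: Mon/Sat  2049: Tue/Mon  …(44 more)…  2094: Tue/Mon  2095: Wed/Tue  2096: Fri/Wed ✓  2097: Sat/Fri  2098: Sun/Sat  2099: Mon/Sun  2100: Tue/Mon  2101: Wed/Tue  2102: Thu/Wed  2103: Fri/Thu  2104: Sun/Fri  2105: Mon/Sun  2106: Tue/Mon  2107: Wed/Tue
Both conditions hold in: 2040, 2068, 2096 — 3.

3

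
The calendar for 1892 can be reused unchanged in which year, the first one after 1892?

Two years share a calendar iff Jan 1 falls on the same weekday and both are leap or both are common. 1892: Jan 1 is Friday, leap year.
1893: Jan 1 Sunday, common
1894: Jan 1 Monday, common
1895: Jan 1 Tuesday, common
1896: Jan 1 Wednesday, leap
1897: Jan 1 Friday, common
1898: Jan 1 Saturday, common
1899: Jan 1 Sunday, common
1900: Jan 1 Monday, common
1901: Jan 1 Tuesday, common
1902: Jan 1 Wednesday, common
1903: Jan 1 Thursday, common
1904: Jan 1 Friday, leap
1904 matches on both conditions.

1904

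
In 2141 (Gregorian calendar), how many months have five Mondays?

A month of length L has five Mondays iff its first Monday is on day ≤ L−28 (so day 1–3 in a 31-day month, 1–2 in a 30-day month, day 1 in a leap February).
Checking each month of 2141: Jan starts Sun (31d) ✓; Feb starts Wed (28d); Mar starts Wed (31d); Apr starts Sat (30d); May starts Mon (31d) ✓; Jun starts Thu (30d); Jul starts Sat (31d) ✓; Aug starts Tue (31d); Sep starts Fri (30d); Oct starts Sun (31d) ✓; Nov starts Wed (30d); Dec starts Fri (31d).
Five-Monday months: January, May, July, October → 4.

4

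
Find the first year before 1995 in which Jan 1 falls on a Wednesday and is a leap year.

Jan 1 advances by 2 weekdays after a leap year and by 1 after a common year.
1995: Jan 1 is Sunday.
1994: Saturday
1993: Friday
1992: Wednesday (leap)
1992 begins on a Wednesday and is a leap year.

1992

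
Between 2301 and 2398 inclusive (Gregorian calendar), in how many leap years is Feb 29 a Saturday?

Leap years in 2301–2398: 24 of them.
Feb 29 weekday advances by 5 (mod 7) from one leap year to the next four years later (or differs when a century non-leap intervenes).
Leap-day weekdays: 2304:Mon 2308:Sat✓ 2312:Thu 2316:Tue 2320:Sun 2324:Fri 2328:Wed 2332:Mon 2336:Sat✓ 2340:Thu 2344:Tue 2348:Sun 2352:Fri 2356:Wed 2360:Mon 2364:Sat✓ 2368:Thu 2372:Tue 2376:Sun 2380:Fri 2384:Wed 2388:Mon 2392:Sat✓ 2396:Thu
Saturday: 2308, 2336, 2364, 2392 → 4.

4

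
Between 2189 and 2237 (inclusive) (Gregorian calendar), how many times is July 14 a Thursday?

Track July 14's weekday year by year (advancing +1, or +2 across a Feb 29):
  2189: Tue  2190: Wed (+1)  2191: Thu (+1) ✓  2192: Sat (+2)  2193: Sun (+1)
  2194: Mon (+1)  2195: Tue (+1)  2196: Thu (+2) ✓  2197: Fri (+1)  2198: Sat (+1)
  2199: Sun (+1)  2200: Mon (+1)  2201: Tue (+1)  2202: Wed (+1)  … (21 more years) …
  2224: Wed (+2)  2225: Thu (+1) ✓  2226: Fri (+1)  2227: Sat (+1)  2228: Mon (+2)
  2229: Tue (+1)  2230: Wed (+1)  2231: Thu (+1) ✓  2232: Sat (+2)  2233: Sun (+1)
  2234: Mon (+1)  2235: Tue (+1)  2236: Thu (+2) ✓  2237: Fri (+1)
Thursday years: 2191, 2196, 2203, 2208, 2214, 2225, 2231, 2236 — 8 in total.

8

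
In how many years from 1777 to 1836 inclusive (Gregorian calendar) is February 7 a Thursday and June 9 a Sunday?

7

Check each year's weekday for February 7 and June 9:
  1777: Fri/Mon  1778: Sat/Tue  1779: Sun/Wed  1780: Mon/Fri  1781: Wed/Sat  1782: Thu/Sun ✓  1783: Fri/Mon  1784: Sat/Wed  1785: Mon/Thu  1786: Tue/Fri  1787: Wed/Sat  1788: Thu/Mon  1789: Sat/Tue  1790: Sun/Wed  …(32 more)…  1823: Fri/Mon  1824: Sat/Wed  1825: Mon/Thu  1826: Tue/Fri  1827: Wed/Sat  1828: Thu/Mon  1829: Sat/Tue  1830: Sun/Wed  1831: Mon/Thu  1832: Tue/Sat  1833: Thu/Sun ✓  1834: Fri/Mon  1835: Sat/Tue  1836: Sun/Thu
Both conditions hold in: 1782, 1793, 1799, 1805, 1811, 1822, 1833 — 7.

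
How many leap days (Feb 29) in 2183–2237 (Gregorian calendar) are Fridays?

Leap years in 2183–2237: 13 of them.
Feb 29 weekday advances by 5 (mod 7) from one leap year to the next four years later (or differs when a century non-leap intervenes).
Leap-day weekdays: 2184:Sun 2188:Fri✓ 2192:Wed 2196:Mon 2204:Wed 2208:Mon 2212:Sat 2216:Thu 2220:Tue 2224:Sun 2228:Fri✓ 2232:Wed 2236:Mon
Friday: 2188, 2228 → 2.

2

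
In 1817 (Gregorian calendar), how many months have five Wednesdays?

5

A month of length L has five Wednesdays iff its first Wednesday is on day ≤ L−28 (so day 1–3 in a 31-day month, 1–2 in a 30-day month, day 1 in a leap February).
Checking each month of 1817: Jan starts Wed (31d) ✓; Feb starts Sat (28d); Mar starts Sat (31d); Apr starts Tue (30d) ✓; May starts Thu (31d); Jun starts Sun (30d); Jul starts Tue (31d) ✓; Aug starts Fri (31d); Sep starts Mon (30d); Oct starts Wed (31d) ✓; Nov starts Sat (30d); Dec starts Mon (31d) ✓.
Five-Wednesday months: January, April, July, October, December → 5.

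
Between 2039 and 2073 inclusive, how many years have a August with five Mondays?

15

August has 31 days; it has five Mondays when Monday falls among the first (month-length − 28) days — i.e. when August 1 is one of Monday/Sunday/Saturday.
August 1 by year: 2039:Mon✓ 2040:Wed 2041:Thu 2042:Fri 2043:Sat✓ 2044:Mon✓ 2045:Tue 2046:Wed 2047:Thu 2048:Sat✓ 2049:Sun✓ 2050:Mon✓ 2051:Tue 2052:Thu 2053:Fri …(5 more)… 2059:Fri 2060:Sun✓ 2061:Mon✓ 2062:Tue 2063:Wed 2064:Fri 2065:Sat✓ 2066:Sun✓ 2067:Mon✓ 2068:Wed 2069:Thu 2070:Fri 2071:Sat✓ 2072:Mon✓ 2073:Tue
Years with five Mondays: 2039, 2043, 2044, 2048, 2049, 2050, 2054, 2055, 2060, 2061, 2065, 2066, 2067, 2071, 2072 → 15.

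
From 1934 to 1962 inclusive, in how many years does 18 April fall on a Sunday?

Track 18 April's weekday year by year (advancing +1, or +2 across a Feb 29):
  1934: Wed  1935: Thu (+1)  1936: Sat (+2)  1937: Sun (+1) ✓  1938: Mon (+1)
  1939: Tue (+1)  1940: Thu (+2)  1941: Fri (+1)  1942: Sat (+1)  1943: Sun (+1) ✓
  1944: Tue (+2)  1945: Wed (+1)  1946: Thu (+1)  1947: Fri (+1)  1948: Sun (+2) ✓
  1949: Mon (+1)  1950: Tue (+1)  1951: Wed (+1)  1952: Fri (+2)  1953: Sat (+1)
  1954: Sun (+1) ✓  1955: Mon (+1)  1956: Wed (+2)  1957: Thu (+1)  1958: Fri (+1)
  1959: Sat (+1)  1960: Mon (+2)  1961: Tue (+1)  1962: Wed (+1)
Sunday years: 1937, 1943, 1948, 1954 — 4 in total.

4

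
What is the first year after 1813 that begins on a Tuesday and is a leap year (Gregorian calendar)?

Jan 1 advances by 2 weekdays after a leap year and by 1 after a common year.
1813: Jan 1 is Friday.
1814: Saturday
1815: Sunday
1816: Monday (leap)
1817: Wednesday
1818: Thursday
1819: Friday
1820: Saturday (leap)
1821: Monday
1822: Tuesday
1823: Wednesday
1824: Thursday (leap)
1825: Saturday
1826: Sunday
1827: Monday
1828: Tuesday (leap)
1828 begins on a Tuesday and is a leap year.

1828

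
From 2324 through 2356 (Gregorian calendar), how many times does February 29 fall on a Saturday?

1

Leap years in 2324–2356: 9 of them.
Feb 29 weekday advances by 5 (mod 7) from one leap year to the next four years later (or differs when a century non-leap intervenes).
Leap-day weekdays: 2324:Fri 2328:Wed 2332:Mon 2336:Sat✓ 2340:Thu 2344:Tue 2348:Sun 2352:Fri 2356:Wed
Saturday: 2336 → 1.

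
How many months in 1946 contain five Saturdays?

A month of length L has five Saturdays iff its first Saturday is on day ≤ L−28 (so day 1–3 in a 31-day month, 1–2 in a 30-day month, day 1 in a leap February).
Checking each month of 1946: Jan starts Tue (31d); Feb starts Fri (28d); Mar starts Fri (31d) ✓; Apr starts Mon (30d); May starts Wed (31d); Jun starts Sat (30d) ✓; Jul starts Mon (31d); Aug starts Thu (31d) ✓; Sep starts Sun (30d); Oct starts Tue (31d); Nov starts Fri (30d) ✓; Dec starts Sun (31d).
Five-Saturday months: March, June, August, November → 4.

4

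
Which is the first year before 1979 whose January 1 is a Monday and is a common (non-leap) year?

1973

Jan 1 advances by 2 weekdays after a leap year and by 1 after a common year.
1979: Jan 1 is Monday.
1978: Sunday
1977: Saturday
1976: Thursday (leap)
1975: Wednesday
1974: Tuesday
1973: Monday
1973 begins on a Monday and is a common year.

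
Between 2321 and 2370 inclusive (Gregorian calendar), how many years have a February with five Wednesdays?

February has 28 days (29 in leap years); it has five Wednesdays when Wednesday falls among the first (month-length − 28) days — i.e. when February 1 is Wednesday in a leap year (never in a common year).
February 1 by year: 2321:Tue 2322:Wed 2323:Thu 2324:Fri 2325:Sun 2326:Mon 2327:Tue 2328:Wed✓ 2329:Fri 2330:Sat 2331:Sun 2332:Mon 2333:Wed 2334:Thu 2335:Fri …(20 more)… 2356:Wed✓ 2357:Fri 2358:Sat 2359:Sun 2360:Mon 2361:Wed 2362:Thu 2363:Fri 2364:Sat 2365:Mon 2366:Tue 2367:Wed 2368:Thu 2369:Sat 2370:Sun
Years with five Wednesdays: 2328, 2356 → 2.

2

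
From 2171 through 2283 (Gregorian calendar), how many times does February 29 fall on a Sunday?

Leap years in 2171–2283: 27 of them.
Feb 29 weekday advances by 5 (mod 7) from one leap year to the next four years later (or differs when a century non-leap intervenes).
Leap-day weekdays: 2172:Sat 2176:Thu 2180:Tue 2184:Sun✓ 2188:Fri 2192:Wed 2196:Mon 2204:Wed 2208:Mon 2212:Sat 2216:Thu 2220:Tue 2224:Sun✓ 2228:Fri 2232:Wed 2236:Mon 2240:Sat 2244:Thu 2248:Tue 2252:Sun✓ 2256:Fri 2260:Wed 2264:Mon 2268:Sat 2272:Thu 2276:Tue 2280:Sun✓
Sunday: 2184, 2224, 2252, 2280 → 4.

4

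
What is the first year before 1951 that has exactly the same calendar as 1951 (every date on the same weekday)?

Two years share a calendar iff Jan 1 falls on the same weekday and both are leap or both are common. 1951: Jan 1 is Monday, common year.
1950: Jan 1 Sunday, common
1949: Jan 1 Saturday, common
1948: Jan 1 Thursday, leap
1947: Jan 1 Wednesday, common
1946: Jan 1 Tuesday, common
1945: Jan 1 Monday, common
1945 matches on both conditions.

1945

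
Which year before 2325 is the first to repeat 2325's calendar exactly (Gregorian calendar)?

Two years share a calendar iff Jan 1 falls on the same weekday and both are leap or both are common. 2325: Jan 1 is Thursday, common year.
2324: Jan 1 Tuesday, leap
2323: Jan 1 Monday, common
2322: Jan 1 Sunday, common
2321: Jan 1 Saturday, common
2320: Jan 1 Thursday, leap
2319: Jan 1 Wednesday, common
2318: Jan 1 Tuesday, common
2317: Jan 1 Monday, common
2316: Jan 1 Saturday, leap
2315: Jan 1 Friday, common
2314: Jan 1 Thursday, common
2314 matches on both conditions.

2314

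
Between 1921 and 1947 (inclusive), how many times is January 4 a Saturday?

4

Track January 4's weekday year by year (advancing +1, or +2 across a Feb 29):
  1921: Tue  1922: Wed (+1)  1923: Thu (+1)  1924: Fri (+1)  1925: Sun (+2)
  1926: Mon (+1)  1927: Tue (+1)  1928: Wed (+1)  1929: Fri (+2)  1930: Sat (+1) ✓
  1931: Sun (+1)  1932: Mon (+1)  1933: Wed (+2)  1934: Thu (+1)  1935: Fri (+1)
  1936: Sat (+1) ✓  1937: Mon (+2)  1938: Tue (+1)  1939: Wed (+1)  1940: Thu (+1)
  1941: Sat (+2) ✓  1942: Sun (+1)  1943: Mon (+1)  1944: Tue (+1)  1945: Thu (+2)
  1946: Fri (+1)  1947: Sat (+1) ✓
Saturday years: 1930, 1936, 1941, 1947 — 4 in total.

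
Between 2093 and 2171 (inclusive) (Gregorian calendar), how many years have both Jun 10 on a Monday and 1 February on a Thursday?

Check each year's weekday for Jun 10 and 1 February:
  2093: Wed/Sun  2094: Thu/Mon  2095: Fri/Tue  2096: Sun/Wed  2097: Mon/Fri  2098: Tue/Sat  2099: Wed/Sun  2100: Thu/Mon  2101: Fri/Tue  2102: Sat/Wed  2103: Sun/Thu  2104: Tue/Fri  2105: Wed/Sun  2106: Thu/Mon  …(51 more)…  2158: Sat/Wed  2159: Sun/Thu  2160: Tue/Fri  2161: Wed/Sun  2162: Thu/Mon  2163: Fri/Tue  2164: Sun/Wed  2165: Mon/Fri  2166: Tue/Sat  2167: Wed/Sun  2168: Fri/Mon  2169: Sat/Wed  2170: Sun/Thu  2171: Mon/Fri
Both conditions hold in: 2120, 2148 — 2.

2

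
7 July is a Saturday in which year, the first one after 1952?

1956

From one year to the next, a fixed date's weekday advances by 1, or by 2 when a Feb 29 lies between the two dates.
1952: July 7 is Monday.
1953: Tuesday (+1)
1954: Wednesday (+1)
1955: Thursday (+1)
1956: Saturday (+2)
7 July falls on a Saturday in 1956.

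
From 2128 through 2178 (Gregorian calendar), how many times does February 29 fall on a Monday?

Leap years in 2128–2178: 13 of them.
Feb 29 weekday advances by 5 (mod 7) from one leap year to the next four years later (or differs when a century non-leap intervenes).
Leap-day weekdays: 2128:Sun 2132:Fri 2136:Wed 2140:Mon✓ 2144:Sat 2148:Thu 2152:Tue 2156:Sun 2160:Fri 2164:Wed 2168:Mon✓ 2172:Sat 2176:Thu
Monday: 2140, 2168 → 2.

2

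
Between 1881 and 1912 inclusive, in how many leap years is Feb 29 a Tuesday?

0

Leap years in 1881–1912: 7 of them.
Feb 29 weekday advances by 5 (mod 7) from one leap year to the next four years later (or differs when a century non-leap intervenes).
Leap-day weekdays: 1884:Fri 1888:Wed 1892:Mon 1896:Sat 1904:Mon 1908:Sat 1912:Thu
Tuesday: none → 0.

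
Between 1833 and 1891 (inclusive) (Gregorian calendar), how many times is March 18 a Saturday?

8

Track March 18's weekday year by year (advancing +1, or +2 across a Feb 29):
  1833: Mon  1834: Tue (+1)  1835: Wed (+1)  1836: Fri (+2)  1837: Sat (+1) ✓
  1838: Sun (+1)  1839: Mon (+1)  1840: Wed (+2)  1841: Thu (+1)  1842: Fri (+1)
  1843: Sat (+1) ✓  1844: Mon (+2)  1845: Tue (+1)  1846: Wed (+1)  … (31 more years) …
  1878: Mon (+1)  1879: Tue (+1)  1880: Thu (+2)  1881: Fri (+1)  1882: Sat (+1) ✓
  1883: Sun (+1)  1884: Tue (+2)  1885: Wed (+1)  1886: Thu (+1)  1887: Fri (+1)
  1888: Sun (+2)  1889: Mon (+1)  1890: Tue (+1)  1891: Wed (+1)
Saturday years: 1837, 1843, 1848, 1854, 1865, 1871, 1876, 1882 — 8 in total.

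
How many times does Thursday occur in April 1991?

April 1991 has 30 days and begins on Monday.
The first Thursday is April 4.
Thursdays fall on 4, 11, 18, 25 — that's 4.

4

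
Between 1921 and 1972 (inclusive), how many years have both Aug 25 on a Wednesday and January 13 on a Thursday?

0

Check each year's weekday for Aug 25 and January 13:
  1921: Thu/Thu  1922: Fri/Fri  1923: Sat/Sat  1924: Mon/Sun  1925: Tue/Tue  1926: Wed/Wed  1927: Thu/Thu  1928: Sat/Fri  1929: Sun/Sun  1930: Mon/Mon  1931: Tue/Tue  1932: Thu/Wed  1933: Fri/Fri  1934: Sat/Sat  …(24 more)…  1959: Tue/Tue  1960: Thu/Wed  1961: Fri/Fri  1962: Sat/Sat  1963: Sun/Sun  1964: Tue/Mon  1965: Wed/Wed  1966: Thu/Thu  1967: Fri/Fri  1968: Sun/Sat  1969: Mon/Mon  1970: Tue/Tue  1971: Wed/Wed  1972: Fri/Thu
Both conditions hold in: no year — 0.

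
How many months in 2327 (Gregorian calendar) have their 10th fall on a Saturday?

Check the 10th of each month of 2327: Jan 10: Mon, Feb 10: Thu, Mar 10: Thu, Apr 10: Sun, May 10: Tue, Jun 10: Fri, Jul 10: Sun, Aug 10: Wed, Sep 10: Sat, Oct 10: Mon, Nov 10: Thu, Dec 10: Sat.
Saturday occurs in September, December — 2 months.

2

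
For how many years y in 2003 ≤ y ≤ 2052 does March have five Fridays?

March has 31 days; it has five Fridays when Friday falls among the first (month-length − 28) days — i.e. when March 1 is one of Friday/Thursday/Wednesday.
March 1 by year: 2003:Sat 2004:Mon 2005:Tue 2006:Wed✓ 2007:Thu✓ 2008:Sat 2009:Sun 2010:Mon 2011:Tue 2012:Thu✓ 2013:Fri✓ 2014:Sat 2015:Sun 2016:Tue 2017:Wed✓ …(20 more)… 2038:Mon 2039:Tue 2040:Thu✓ 2041:Fri✓ 2042:Sat 2043:Sun 2044:Tue 2045:Wed✓ 2046:Thu✓ 2047:Fri✓ 2048:Sun 2049:Mon 2050:Tue 2051:Wed✓ 2052:Fri✓
Years with five Fridays: 2006, 2007, 2012, 2013, 2017, 2018, 2019, 2023, 2024, 2028, 2029, 2030, 2034, 2035, 2040, 2041, 2045, 2046, 2047, 2051, 2052 → 21.

21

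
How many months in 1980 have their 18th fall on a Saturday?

1

Check the 18th of each month of 1980: Jan 18: Fri, Feb 18: Mon, Mar 18: Tue, Apr 18: Fri, May 18: Sun, Jun 18: Wed, Jul 18: Fri, Aug 18: Mon, Sep 18: Thu, Oct 18: Sat, Nov 18: Tue, Dec 18: Thu.
Saturday occurs in October — 1 month.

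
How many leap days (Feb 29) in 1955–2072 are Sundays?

4

Leap years in 1955–2072: 30 of them.
Feb 29 weekday advances by 5 (mod 7) from one leap year to the next four years later (or differs when a century non-leap intervenes).
Leap-day weekdays: 1956:Wed 1960:Mon 1964:Sat 1968:Thu 1972:Tue 1976:Sun✓ 1980:Fri 1984:Wed 1988:Mon 1992:Sat 1996:Thu 2000:Tue 2004:Sun✓ …(4 more)… 2024:Thu 2028:Tue 2032:Sun✓ 2036:Fri 2040:Wed 2044:Mon 2048:Sat 2052:Thu 2056:Tue 2060:Sun✓ 2064:Fri 2068:Wed 2072:Mon
Sunday: 1976, 2004, 2032, 2060 → 4.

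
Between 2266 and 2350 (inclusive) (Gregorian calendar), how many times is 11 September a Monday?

13

Track 11 September's weekday year by year (advancing +1, or +2 across a Feb 29):
  2266: Tue  2267: Wed (+1)  2268: Fri (+2)  2269: Sat (+1)  2270: Sun (+1)
  2271: Mon (+1) ✓  2272: Wed (+2)  2273: Thu (+1)  2274: Fri (+1)  2275: Sat (+1)
  2276: Mon (+2) ✓  2277: Tue (+1)  2278: Wed (+1)  2279: Thu (+1)  … (57 more years) …
  2337: Sat (+1)  2338: Sun (+1)  2339: Mon (+1) ✓  2340: Wed (+2)  2341: Thu (+1)
  2342: Fri (+1)  2343: Sat (+1)  2344: Mon (+2) ✓  2345: Tue (+1)  2346: Wed (+1)
  2347: Thu (+1)  2348: Sat (+2)  2349: Sun (+1)  2350: Mon (+1) ✓
Monday years: 2271, 2276, 2282, 2293, 2299, 2305, 2311, 2316, 2322, 2333, 2339, 2344, 2350 — 13 in total.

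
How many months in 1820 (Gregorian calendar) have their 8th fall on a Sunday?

Check the 8th of each month of 1820: Jan 8: Sat, Feb 8: Tue, Mar 8: Wed, Apr 8: Sat, May 8: Mon, Jun 8: Thu, Jul 8: Sat, Aug 8: Tue, Sep 8: Fri, Oct 8: Sun, Nov 8: Wed, Dec 8: Fri.
Sunday occurs in October — 1 month.

1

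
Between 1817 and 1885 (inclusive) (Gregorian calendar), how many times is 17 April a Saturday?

10

Track 17 April's weekday year by year (advancing +1, or +2 across a Feb 29):
  1817: Thu  1818: Fri (+1)  1819: Sat (+1) ✓  1820: Mon (+2)  1821: Tue (+1)
  1822: Wed (+1)  1823: Thu (+1)  1824: Sat (+2) ✓  1825: Sun (+1)  1826: Mon (+1)
  1827: Tue (+1)  1828: Thu (+2)  1829: Fri (+1)  1830: Sat (+1) ✓  … (41 more years) …
  1872: Wed (+2)  1873: Thu (+1)  1874: Fri (+1)  1875: Sat (+1) ✓  1876: Mon (+2)
  1877: Tue (+1)  1878: Wed (+1)  1879: Thu (+1)  1880: Sat (+2) ✓  1881: Sun (+1)
  1882: Mon (+1)  1883: Tue (+1)  1884: Thu (+2)  1885: Fri (+1)
Saturday years: 1819, 1824, 1830, 1841, 1847, 1852, 1858, 1869, 1875, 1880 — 10 in total.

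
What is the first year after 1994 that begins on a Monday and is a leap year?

Jan 1 advances by 2 weekdays after a leap year and by 1 after a common year.
1994: Jan 1 is Saturday.
1995: Sunday
1996: Monday (leap)
1996 begins on a Monday and is a leap year.

1996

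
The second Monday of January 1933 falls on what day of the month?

January 1, 1933 is a Sunday, so the first Monday is the 2nd.
The second Monday is 2 + 7 = 9.

9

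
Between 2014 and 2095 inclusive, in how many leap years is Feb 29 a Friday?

3

Leap years in 2014–2095: 20 of them.
Feb 29 weekday advances by 5 (mod 7) from one leap year to the next four years later (or differs when a century non-leap intervenes).
Leap-day weekdays: 2016:Mon 2020:Sat 2024:Thu 2028:Tue 2032:Sun 2036:Fri✓ 2040:Wed 2044:Mon 2048:Sat 2052:Thu 2056:Tue 2060:Sun 2064:Fri✓ 2068:Wed 2072:Mon 2076:Sat 2080:Thu 2084:Tue 2088:Sun 2092:Fri✓
Friday: 2036, 2064, 2092 → 3.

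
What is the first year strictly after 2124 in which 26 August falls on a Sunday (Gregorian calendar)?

From one year to the next, a fixed date's weekday advances by 1, or by 2 when a Feb 29 lies between the two dates.
2124: August 26 is Saturday.
2125: Sunday (+1)
26 August falls on a Sunday in 2125.

2125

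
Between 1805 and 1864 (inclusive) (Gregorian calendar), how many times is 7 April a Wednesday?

8

Track 7 April's weekday year by year (advancing +1, or +2 across a Feb 29):
  1805: Sun  1806: Mon (+1)  1807: Tue (+1)  1808: Thu (+2)  1809: Fri (+1)
  1810: Sat (+1)  1811: Sun (+1)  1812: Tue (+2)  1813: Wed (+1) ✓  1814: Thu (+1)
  1815: Fri (+1)  1816: Sun (+2)  1817: Mon (+1)  1818: Tue (+1)  … (32 more years) …
  1851: Mon (+1)  1852: Wed (+2) ✓  1853: Thu (+1)  1854: Fri (+1)  1855: Sat (+1)
  1856: Mon (+2)  1857: Tue (+1)  1858: Wed (+1) ✓  1859: Thu (+1)  1860: Sat (+2)
  1861: Sun (+1)  1862: Mon (+1)  1863: Tue (+1)  1864: Thu (+2)
Wednesday years: 1813, 1819, 1824, 1830, 1841, 1847, 1852, 1858 — 8 in total.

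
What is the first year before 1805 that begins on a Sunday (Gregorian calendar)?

Jan 1 advances by 2 weekdays after a leap year and by 1 after a common year.
1805: Jan 1 is Tuesday.
1804: Sunday (leap)
1804 begins on a Sunday

1804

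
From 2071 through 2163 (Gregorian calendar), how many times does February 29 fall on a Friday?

4

Leap years in 2071–2163: 22 of them.
Feb 29 weekday advances by 5 (mod 7) from one leap year to the next four years later (or differs when a century non-leap intervenes).
Leap-day weekdays: 2072:Mon 2076:Sat 2080:Thu 2084:Tue 2088:Sun 2092:Fri✓ 2096:Wed 2104:Fri✓ 2108:Wed 2112:Mon 2116:Sat 2120:Thu 2124:Tue 2128:Sun 2132:Fri✓ 2136:Wed 2140:Mon 2144:Sat 2148:Thu 2152:Tue 2156:Sun 2160:Fri✓
Friday: 2092, 2104, 2132, 2160 → 4.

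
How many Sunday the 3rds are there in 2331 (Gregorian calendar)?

1

Check the 3rd of each month of 2331: Jan 3: Sat, Feb 3: Tue, Mar 3: Tue, Apr 3: Fri, May 3: Sun, Jun 3: Wed, Jul 3: Fri, Aug 3: Mon, Sep 3: Thu, Oct 3: Sat, Nov 3: Tue, Dec 3: Thu.
Sunday occurs in May — 1 month.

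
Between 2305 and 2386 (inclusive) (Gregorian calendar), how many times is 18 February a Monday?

12

Track 18 February's weekday year by year (advancing +1, or +2 across a Feb 29):
  2305: Sat  2306: Sun (+1)  2307: Mon (+1) ✓  2308: Tue (+1)  2309: Thu (+2)
  2310: Fri (+1)  2311: Sat (+1)  2312: Sun (+1)  2313: Tue (+2)  2314: Wed (+1)
  2315: Thu (+1)  2316: Fri (+1)  2317: Sun (+2)  2318: Mon (+1) ✓  … (54 more years) …
  2373: Sun (+2)  2374: Mon (+1) ✓  2375: Tue (+1)  2376: Wed (+1)  2377: Fri (+2)
  2378: Sat (+1)  2379: Sun (+1)  2380: Mon (+1) ✓  2381: Wed (+2)  2382: Thu (+1)
  2383: Fri (+1)  2384: Sat (+1)  2385: Mon (+2) ✓  2386: Tue (+1)
Monday years: 2307, 2318, 2324, 2329, 2335, 2346, 2352, 2357, 2363, 2374, 2380, 2385 — 12 in total.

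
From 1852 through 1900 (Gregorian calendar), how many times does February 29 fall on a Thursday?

1

Leap years in 1852–1900: 12 of them.
Feb 29 weekday advances by 5 (mod 7) from one leap year to the next four years later (or differs when a century non-leap intervenes).
Leap-day weekdays: 1852:Sun 1856:Fri 1860:Wed 1864:Mon 1868:Sat 1872:Thu✓ 1876:Tue 1880:Sun 1884:Fri 1888:Wed 1892:Mon 1896:Sat
Thursday: 1872 → 1.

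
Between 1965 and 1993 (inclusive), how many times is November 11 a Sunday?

4

Track November 11's weekday year by year (advancing +1, or +2 across a Feb 29):
  1965: Thu  1966: Fri (+1)  1967: Sat (+1)  1968: Mon (+2)  1969: Tue (+1)
  1970: Wed (+1)  1971: Thu (+1)  1972: Sat (+2)  1973: Sun (+1) ✓  1974: Mon (+1)
  1975: Tue (+1)  1976: Thu (+2)  1977: Fri (+1)  1978: Sat (+1)  1979: Sun (+1) ✓
  1980: Tue (+2)  1981: Wed (+1)  1982: Thu (+1)  1983: Fri (+1)  1984: Sun (+2) ✓
  1985: Mon (+1)  1986: Tue (+1)  1987: Wed (+1)  1988: Fri (+2)  1989: Sat (+1)
  1990: Sun (+1) ✓  1991: Mon (+1)  1992: Wed (+2)  1993: Thu (+1)
Sunday years: 1973, 1979, 1984, 1990 — 4 in total.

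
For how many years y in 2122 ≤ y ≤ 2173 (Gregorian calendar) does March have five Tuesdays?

23

March has 31 days; it has five Tuesdays when Tuesday falls among the first (month-length − 28) days — i.e. when March 1 is one of Tuesday/Monday/Sunday.
March 1 by year: 2122:Sun✓ 2123:Mon✓ 2124:Wed 2125:Thu 2126:Fri 2127:Sat 2128:Mon✓ 2129:Tue✓ 2130:Wed 2131:Thu 2132:Sat 2133:Sun✓ 2134:Mon✓ 2135:Tue✓ 2136:Thu …(22 more)… 2159:Thu 2160:Sat 2161:Sun✓ 2162:Mon✓ 2163:Tue✓ 2164:Thu 2165:Fri 2166:Sat 2167:Sun✓ 2168:Tue✓ 2169:Wed 2170:Thu 2171:Fri 2172:Sun✓ 2173:Mon✓
Years with five Tuesdays: 2122, 2123, 2128, 2129, 2133, 2134, 2135, 2139, 2140, 2144, 2145, 2146, 2150, 2151, 2156, 2157, 2161, 2162, 2163, 2167, 2168, 2172, 2173 → 23.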